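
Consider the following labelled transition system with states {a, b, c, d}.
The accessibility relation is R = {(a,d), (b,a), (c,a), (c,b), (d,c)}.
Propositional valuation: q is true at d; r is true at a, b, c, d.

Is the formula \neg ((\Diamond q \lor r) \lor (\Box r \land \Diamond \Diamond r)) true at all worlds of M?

No

Let φ = \neg ((\Diamond q \lor r) \lor (\Box r \land \Diamond \Diamond r)). Evaluate φ at each world:
  a (successors {d}): φ is false.
  b (successors {a}): φ is false.
  c (successors {a, b}): φ is false.
  d (successors {c}): φ is false.
Detail at a (counterexample):
  At a: (\Diamond q \lor r) \lor (\Box r \land \Diamond \Diamond r) is true, so \neg ((\Diamond q \lor r) \lor (\Box r \land \Diamond \Diamond r)) is false.
    At a: \Diamond q \lor r is true, \Box r \land \Diamond \Diamond r is true, so (\Diamond q \lor r) \lor (\Box r \land \Diamond \Diamond r) is true.
      At a: \Diamond q is true, r is true, so \Diamond q \lor r is true.
      At a: \Box r is true, \Diamond \Diamond r is true, so \Box r \land \Diamond \Diamond r is true.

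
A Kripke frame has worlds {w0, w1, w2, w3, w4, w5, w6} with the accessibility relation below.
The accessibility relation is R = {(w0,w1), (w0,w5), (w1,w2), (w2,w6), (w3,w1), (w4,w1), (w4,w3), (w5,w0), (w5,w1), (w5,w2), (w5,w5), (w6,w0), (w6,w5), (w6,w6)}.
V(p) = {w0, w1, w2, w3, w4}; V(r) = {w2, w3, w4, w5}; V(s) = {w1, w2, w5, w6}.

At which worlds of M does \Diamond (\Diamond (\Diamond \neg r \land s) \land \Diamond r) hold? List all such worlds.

w0, w2, w3, w4, w5, w6

Let φ = \Diamond (\Diamond (\Diamond \neg r \land s) \land \Diamond r). Evaluate φ at each world:
  w0 (successors {w1, w5}): φ is true.
  w1 (successors {w2}): φ is false.
  w2 (successors {w6}): φ is true.
  w3 (successors {w1}): φ is true.
  w4 (successors {w1, w3}): φ is true.
  w5 (successors {w0, w1, w2, w5}): φ is true.
  w6 (successors {w0, w5, w6}): φ is true.
For instance, at w2:
  At w2: \Diamond (\Diamond (\Diamond \neg r \land s) \land \Diamond r) requires \Diamond (\Diamond \neg r \land s) \land \Diamond r at some successor in {w6}.
    \Diamond (\Diamond \neg r \land s) \land \Diamond r holds at w6, so \Diamond (\Diamond (\Diamond \neg r \land s) \land \Diamond r) is true at w2.
      At w6: \Diamond (\Diamond \neg r \land s) is true, \Diamond r is true, so \Diamond (\Diamond \neg r \land s) \land \Diamond r is true.
Satisfying worlds: {w0, w2, w3, w4, w5, w6}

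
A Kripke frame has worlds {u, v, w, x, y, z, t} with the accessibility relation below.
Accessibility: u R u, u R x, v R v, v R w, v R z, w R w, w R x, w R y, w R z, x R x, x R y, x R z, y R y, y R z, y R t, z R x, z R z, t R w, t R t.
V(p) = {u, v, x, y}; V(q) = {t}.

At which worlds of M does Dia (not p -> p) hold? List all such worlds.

Let φ = Dia (not p -> p). Evaluate φ at each world:
  u (successors {u, x}): φ is true.
  v (successors {v, w, z}): φ is true.
  w (successors {w, x, y, z}): φ is true.
  x (successors {x, y, z}): φ is true.
  y (successors {y, z, t}): φ is true.
  z (successors {x, z}): φ is true.
  t (successors {w, t}): φ is false.
For instance, at y:
  At y: Dia (not p -> p) requires not p -> p at some successor in {y, z, t}.
    not p -> p holds at y, so Dia (not p -> p) is true at y.
Satisfying worlds: {u, v, w, x, y, z}

u, v, w, x, y, z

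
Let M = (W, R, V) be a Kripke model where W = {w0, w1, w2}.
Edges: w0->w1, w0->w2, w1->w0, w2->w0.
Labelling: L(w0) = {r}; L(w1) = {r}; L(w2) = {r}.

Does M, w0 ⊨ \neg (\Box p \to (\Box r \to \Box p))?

No

At w0: \Box p \to (\Box r \to \Box p) is true, so \neg (\Box p \to (\Box r \to \Box p)) is false.
  At w0: \Box p is false, \Box r \to \Box p is false, so \Box p \to (\Box r \to \Box p) is true.
    At w0: \Box p requires p at every successor {w1, w2}.
      p fails at w1, so \Box p is false at w0.
    At w0: \Box r is true, \Box p is false, so \Box r \to \Box p is false.
      At w0: \Box r requires r at every successor {w1, w2}.
        At w1: r is true.
        At w2: r is true.
      So \Box r is true at w0.
      At w0: \Box p requires p at every successor {w1, w2}.
        p fails at w1, so \Box p is false at w0.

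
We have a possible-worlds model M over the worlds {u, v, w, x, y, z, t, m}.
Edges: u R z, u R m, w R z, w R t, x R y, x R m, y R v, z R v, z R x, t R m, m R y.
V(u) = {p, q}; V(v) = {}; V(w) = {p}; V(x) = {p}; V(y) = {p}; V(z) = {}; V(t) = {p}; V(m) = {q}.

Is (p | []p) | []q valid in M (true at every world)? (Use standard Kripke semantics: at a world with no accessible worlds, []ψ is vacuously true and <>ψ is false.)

No

Recall that []ψ holds at a world iff ψ holds at every accessible world, and <>ψ holds iff ψ holds at some accessible world.
Let φ = (p | []p) | []q. Evaluate φ at each world:
  u (successors {z, m}): φ is true.
  v (successors ∅): φ is true.
  w (successors {z, t}): φ is true.
  x (successors {y, m}): φ is true.
  y (successors {v}): φ is true.
  z (successors {v, x}): φ is false.
  t (successors {m}): φ is true.
  m (successors {y}): φ is true.
Detail at z (counterexample):
  At z: p | []p is false, []q is false, so (p | []p) | []q is false.
    At z: p is false, []p is false, so p | []p is false.
      At z: []p requires p at every successor {v, x}.
        p fails at v, so []p is false at z.
    At z: []q requires q at every successor {v, x}.
      q fails at v, so []q is false at z.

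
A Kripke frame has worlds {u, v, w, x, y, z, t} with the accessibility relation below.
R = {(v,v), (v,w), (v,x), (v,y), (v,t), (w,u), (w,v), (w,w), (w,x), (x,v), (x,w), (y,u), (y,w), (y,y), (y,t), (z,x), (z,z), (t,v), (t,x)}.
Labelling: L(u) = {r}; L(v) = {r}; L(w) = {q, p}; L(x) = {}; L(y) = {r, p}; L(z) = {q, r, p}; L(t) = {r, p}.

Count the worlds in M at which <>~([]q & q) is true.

6

Let φ = <>~([]q & q). Evaluate φ at each world:
  u (successors ∅): φ is false.
  v (successors {v, w, x, y, t}): φ is true.
  w (successors {u, v, w, x}): φ is true.
  x (successors {v, w}): φ is true.
  y (successors {u, w, y, t}): φ is true.
  z (successors {x, z}): φ is true.
  t (successors {v, x}): φ is true.
For instance, at v:
  At v: <>~([]q & q) requires ~([]q & q) at some successor in {v, w, x, y, t}.
    ~([]q & q) holds at v, so <>~([]q & q) is true at v.
      At v: []q & q is false, so ~([]q & q) is true.
Satisfying worlds: {v, w, x, y, z, t}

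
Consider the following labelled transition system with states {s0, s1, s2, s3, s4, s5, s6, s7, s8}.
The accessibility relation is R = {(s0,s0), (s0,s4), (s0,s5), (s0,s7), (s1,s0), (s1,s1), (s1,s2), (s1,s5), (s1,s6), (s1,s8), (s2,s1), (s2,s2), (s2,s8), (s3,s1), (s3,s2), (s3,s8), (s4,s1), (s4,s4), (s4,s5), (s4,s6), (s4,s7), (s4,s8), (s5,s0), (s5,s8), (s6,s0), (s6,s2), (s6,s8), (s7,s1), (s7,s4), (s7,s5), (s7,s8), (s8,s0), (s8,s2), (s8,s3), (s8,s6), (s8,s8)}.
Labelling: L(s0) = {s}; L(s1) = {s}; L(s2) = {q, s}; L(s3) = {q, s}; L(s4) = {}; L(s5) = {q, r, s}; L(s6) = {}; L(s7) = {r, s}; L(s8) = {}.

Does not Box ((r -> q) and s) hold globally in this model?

Let φ = not Box ((r -> q) and s). Evaluate φ at each world:
  s0 (successors {s0, s4, s5, s7}): φ is true.
  s1 (successors {s0, s1, s2, s5, s6, s8}): φ is true.
  s2 (successors {s1, s2, s8}): φ is true.
  s3 (successors {s1, s2, s8}): φ is true.
  s4 (successors {s1, s4, s5, s6, s7, s8}): φ is true.
  s5 (successors {s0, s8}): φ is true.
  s6 (successors {s0, s2, s8}): φ is true.
  s7 (successors {s1, s4, s5, s8}): φ is true.
  s8 (successors {s0, s2, s3, s6, s8}): φ is true.
For instance, at s2:
  At s2: Box ((r -> q) and s) is false, so not Box ((r -> q) and s) is true.
    At s2: Box ((r -> q) and s) requires (r -> q) and s at every successor {s1, s2, s8}.
      (r -> q) and s fails at s8, so Box ((r -> q) and s) is false at s2.

Yes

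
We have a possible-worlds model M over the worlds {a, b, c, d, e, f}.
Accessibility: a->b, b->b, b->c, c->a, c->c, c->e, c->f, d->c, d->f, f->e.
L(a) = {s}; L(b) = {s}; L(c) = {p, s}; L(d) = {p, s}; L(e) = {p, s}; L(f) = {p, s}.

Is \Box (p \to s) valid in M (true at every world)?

Yes

Recall that \Box ψ holds at a world iff ψ holds at every accessible world, and \Diamond ψ holds iff ψ holds at some accessible world.
Let φ = \Box (p \to s). Evaluate φ at each world:
  a (successors {b}): φ is true.
  b (successors {b, c}): φ is true.
  c (successors {a, c, e, f}): φ is true.
  d (successors {c, f}): φ is true.
  e (successors ∅): φ is true.
  f (successors {e}): φ is true.
For instance, at c:
  At c: \Box (p \to s) requires p \to s at every successor {a, c, e, f}.
    At a: p \to s is true.
    At c: p \to s is true.
    At e: p \to s is true.
    At f: p \to s is true.
  So \Box (p \to s) is true at c.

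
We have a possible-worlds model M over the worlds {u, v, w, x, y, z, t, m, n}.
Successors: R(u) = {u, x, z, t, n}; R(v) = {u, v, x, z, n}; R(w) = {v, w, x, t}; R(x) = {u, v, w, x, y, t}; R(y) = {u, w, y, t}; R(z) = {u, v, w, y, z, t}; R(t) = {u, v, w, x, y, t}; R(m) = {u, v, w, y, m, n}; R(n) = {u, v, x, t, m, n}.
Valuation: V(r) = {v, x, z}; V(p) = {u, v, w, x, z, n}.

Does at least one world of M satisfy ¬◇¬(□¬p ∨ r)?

Let φ = ¬◇¬(□¬p ∨ r). Evaluate φ at each world:
  u (successors {u, x, z, t, n}): φ is false.
  v (successors {u, v, x, z, n}): φ is false.
  w (successors {v, w, x, t}): φ is false.
  x (successors {u, v, w, x, y, t}): φ is false.
  y (successors {u, w, y, t}): φ is false.
  z (successors {u, v, w, y, z, t}): φ is false.
  t (successors {u, v, w, x, y, t}): φ is false.
  m (successors {u, v, w, y, m, n}): φ is false.
  n (successors {u, v, x, t, m, n}): φ is false.
For instance, at v:
  At v: ◇¬(□¬p ∨ r) is true, so ¬◇¬(□¬p ∨ r) is false.
    At v: ◇¬(□¬p ∨ r) requires ¬(□¬p ∨ r) at some successor in {u, v, x, z, n}.
      ¬(□¬p ∨ r) holds at u, so ◇¬(□¬p ∨ r) is true at v.

No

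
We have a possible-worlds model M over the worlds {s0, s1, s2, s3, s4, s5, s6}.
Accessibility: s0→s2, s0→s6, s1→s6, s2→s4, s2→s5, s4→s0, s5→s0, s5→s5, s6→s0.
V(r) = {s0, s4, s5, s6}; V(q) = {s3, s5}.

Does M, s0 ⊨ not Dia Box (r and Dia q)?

Yes

Recall that Box ψ holds at a world iff ψ holds at every accessible world, and Dia ψ holds iff ψ holds at some accessible world.
At s0: Dia Box (r and Dia q) is false, so not Dia Box (r and Dia q) is true.
  At s0: Dia Box (r and Dia q) requires Box (r and Dia q) at some successor in {s2, s6}.
    At s2: Box (r and Dia q) is false.
    At s6: Box (r and Dia q) is false.
  So Dia Box (r and Dia q) is false at s0.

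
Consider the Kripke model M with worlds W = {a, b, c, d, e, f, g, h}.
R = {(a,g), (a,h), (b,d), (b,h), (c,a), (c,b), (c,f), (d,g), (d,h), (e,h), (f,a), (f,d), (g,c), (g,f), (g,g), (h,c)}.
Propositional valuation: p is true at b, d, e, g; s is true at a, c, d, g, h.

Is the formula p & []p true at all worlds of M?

No

Let φ = p & []p. Evaluate φ at each world:
  a (successors {g, h}): φ is false.
  b (successors {d, h}): φ is false.
  c (successors {a, b, f}): φ is false.
  d (successors {g, h}): φ is false.
  e (successors {h}): φ is false.
  f (successors {a, d}): φ is false.
  g (successors {c, f, g}): φ is false.
  h (successors {c}): φ is false.
Detail at a (counterexample):
  At a: p is false, []p is false, so p & []p is false.
    At a: []p requires p at every successor {g, h}.
      p fails at h, so []p is false at a.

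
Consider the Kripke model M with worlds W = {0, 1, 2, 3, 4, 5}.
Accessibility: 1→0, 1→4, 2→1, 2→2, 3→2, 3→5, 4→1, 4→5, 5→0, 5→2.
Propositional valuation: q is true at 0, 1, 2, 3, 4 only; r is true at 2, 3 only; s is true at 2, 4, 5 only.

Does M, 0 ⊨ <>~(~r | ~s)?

At 0: no accessible worlds, so <>~(~r | ~s) is false.

No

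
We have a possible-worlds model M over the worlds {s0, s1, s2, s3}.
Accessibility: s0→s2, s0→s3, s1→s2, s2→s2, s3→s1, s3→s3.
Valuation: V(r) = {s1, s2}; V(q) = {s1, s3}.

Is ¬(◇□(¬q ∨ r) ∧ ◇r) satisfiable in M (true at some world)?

Let φ = ¬(◇□(¬q ∨ r) ∧ ◇r). Evaluate φ at each world:
  s0 (successors {s2, s3}): φ is false.
  s1 (successors {s2}): φ is false.
  s2 (successors {s2}): φ is false.
  s3 (successors {s1, s3}): φ is false.
For instance, at s1:
  At s1: ◇□(¬q ∨ r) ∧ ◇r is true, so ¬(◇□(¬q ∨ r) ∧ ◇r) is false.
    At s1: ◇□(¬q ∨ r) is true, ◇r is true, so ◇□(¬q ∨ r) ∧ ◇r is true.
      At s1: ◇□(¬q ∨ r) requires □(¬q ∨ r) at some successor in {s2}.
        □(¬q ∨ r) holds at s2, so ◇□(¬q ∨ r) is true at s1.
      At s1: ◇r requires r at some successor in {s2}.
        r holds at s2, so ◇r is true at s1.

No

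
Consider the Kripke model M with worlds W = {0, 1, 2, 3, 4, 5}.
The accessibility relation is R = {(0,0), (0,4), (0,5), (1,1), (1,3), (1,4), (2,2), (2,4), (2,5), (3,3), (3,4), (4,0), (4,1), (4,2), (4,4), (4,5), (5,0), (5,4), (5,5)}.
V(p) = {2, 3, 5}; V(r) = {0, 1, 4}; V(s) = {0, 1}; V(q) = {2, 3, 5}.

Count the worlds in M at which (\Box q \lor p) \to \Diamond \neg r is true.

6

Recall that \Box ψ holds at a world iff ψ holds at every accessible world, and \Diamond ψ holds iff ψ holds at some accessible world.
Let φ = (\Box q \lor p) \to \Diamond \neg r. Evaluate φ at each world:
  0 (successors {0, 4, 5}): φ is true.
  1 (successors {1, 3, 4}): φ is true.
  2 (successors {2, 4, 5}): φ is true.
  3 (successors {3, 4}): φ is true.
  4 (successors {0, 1, 2, 4, 5}): φ is true.
  5 (successors {0, 4, 5}): φ is true.
For instance, at 3:
  At 3: \Box q \lor p is true, \Diamond \neg r is true, so (\Box q \lor p) \to \Diamond \neg r is true.
    At 3: \Box q is false, p is true, so \Box q \lor p is true.
      At 3: \Box q requires q at every successor {3, 4}.
        q fails at 4, so \Box q is false at 3.
    At 3: \Diamond \neg r requires \neg r at some successor in {3, 4}.
      \neg r holds at 3, so \Diamond \neg r is true at 3.
Satisfying worlds: {0, 1, 2, 3, 4, 5}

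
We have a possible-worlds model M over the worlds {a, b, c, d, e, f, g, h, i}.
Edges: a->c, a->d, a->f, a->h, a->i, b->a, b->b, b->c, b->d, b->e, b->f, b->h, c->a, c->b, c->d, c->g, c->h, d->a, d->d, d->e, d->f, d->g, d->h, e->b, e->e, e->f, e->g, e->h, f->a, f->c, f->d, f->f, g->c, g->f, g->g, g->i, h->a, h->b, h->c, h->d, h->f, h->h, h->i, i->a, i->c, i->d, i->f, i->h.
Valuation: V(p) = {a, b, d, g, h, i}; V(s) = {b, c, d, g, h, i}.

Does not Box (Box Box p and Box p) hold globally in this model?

Yes

Let φ = not Box (Box Box p and Box p). Evaluate φ at each world:
  a (successors {c, d, f, h, i}): φ is true.
  b (successors {a, b, c, d, e, f, h}): φ is true.
  c (successors {a, b, d, g, h}): φ is true.
  d (successors {a, d, e, f, g, h}): φ is true.
  e (successors {b, e, f, g, h}): φ is true.
  f (successors {a, c, d, f}): φ is true.
  g (successors {c, f, g, i}): φ is true.
  h (successors {a, b, c, d, f, h, i}): φ is true.
  i (successors {a, c, d, f, h}): φ is true.
For instance, at i:
  At i: Box (Box Box p and Box p) is false, so not Box (Box Box p and Box p) is true.
    At i: Box (Box Box p and Box p) requires Box Box p and Box p at every successor {a, c, d, f, h}.
      Box Box p and Box p fails at a, so Box (Box Box p and Box p) is false at i.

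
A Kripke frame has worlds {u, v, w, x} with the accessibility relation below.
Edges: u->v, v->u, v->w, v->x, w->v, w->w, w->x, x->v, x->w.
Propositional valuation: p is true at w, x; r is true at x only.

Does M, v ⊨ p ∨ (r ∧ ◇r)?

No

At v: p is false, r ∧ ◇r is false, so p ∨ (r ∧ ◇r) is false.
  At v: r is false, ◇r is true, so r ∧ ◇r is false.
    At v: ◇r requires r at some successor in {u, w, x}.
      r holds at x, so ◇r is true at v.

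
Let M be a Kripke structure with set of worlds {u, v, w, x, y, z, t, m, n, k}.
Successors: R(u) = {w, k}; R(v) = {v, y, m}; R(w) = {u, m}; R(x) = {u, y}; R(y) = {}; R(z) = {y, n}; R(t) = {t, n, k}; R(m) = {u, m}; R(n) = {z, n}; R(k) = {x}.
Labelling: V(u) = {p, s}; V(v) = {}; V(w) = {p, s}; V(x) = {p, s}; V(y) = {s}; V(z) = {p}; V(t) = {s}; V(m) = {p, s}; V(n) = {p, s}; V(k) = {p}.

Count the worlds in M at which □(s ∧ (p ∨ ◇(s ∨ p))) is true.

Recall that □ψ holds at a world iff ψ holds at every accessible world, and ◇ψ holds iff ψ holds at some accessible world.
Let φ = □(s ∧ (p ∨ ◇(s ∨ p))). Evaluate φ at each world:
  u (successors {w, k}): φ is false.
  v (successors {v, y, m}): φ is false.
  w (successors {u, m}): φ is true.
  x (successors {u, y}): φ is false.
  y (successors ∅): φ is true.
  z (successors {y, n}): φ is false.
  t (successors {t, n, k}): φ is false.
  m (successors {u, m}): φ is true.
  n (successors {z, n}): φ is false.
  k (successors {x}): φ is true.
For instance, at u:
  At u: □(s ∧ (p ∨ ◇(s ∨ p))) requires s ∧ (p ∨ ◇(s ∨ p)) at every successor {w, k}.
    s ∧ (p ∨ ◇(s ∨ p)) fails at k, so □(s ∧ (p ∨ ◇(s ∨ p))) is false at u.
      At k: s is false, p ∨ ◇(s ∨ p) is true, so s ∧ (p ∨ ◇(s ∨ p)) is false.
Satisfying worlds: {w, y, m, k}

4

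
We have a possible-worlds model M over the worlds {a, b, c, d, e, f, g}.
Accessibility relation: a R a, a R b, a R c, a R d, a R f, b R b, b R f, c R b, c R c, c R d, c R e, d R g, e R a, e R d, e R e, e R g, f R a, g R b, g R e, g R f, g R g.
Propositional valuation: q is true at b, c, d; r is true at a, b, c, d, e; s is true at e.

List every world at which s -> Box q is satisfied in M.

a, b, c, d, f, g

Recall that Box ψ holds at a world iff ψ holds at every accessible world, and Dia ψ holds iff ψ holds at some accessible world.
Let φ = s -> Box q. Evaluate φ at each world:
  a (successors {a, b, c, d, f}): φ is true.
  b (successors {b, f}): φ is true.
  c (successors {b, c, d, e}): φ is true.
  d (successors {g}): φ is true.
  e (successors {a, d, e, g}): φ is false.
  f (successors {a}): φ is true.
  g (successors {b, e, f, g}): φ is true.
For instance, at d:
  At d: s is false, Box q is false, so s -> Box q is true.
    At d: Box q requires q at every successor {g}.
      q fails at g, so Box q is false at d.
Satisfying worlds: {a, b, c, d, f, g}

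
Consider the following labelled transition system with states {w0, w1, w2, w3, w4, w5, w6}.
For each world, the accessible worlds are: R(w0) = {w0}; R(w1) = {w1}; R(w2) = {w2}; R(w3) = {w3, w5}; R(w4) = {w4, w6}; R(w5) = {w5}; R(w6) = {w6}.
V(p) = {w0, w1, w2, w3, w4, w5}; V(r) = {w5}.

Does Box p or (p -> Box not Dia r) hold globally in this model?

Recall that Box ψ holds at a world iff ψ holds at every accessible world, and Dia ψ holds iff ψ holds at some accessible world.
Let φ = Box p or (p -> Box not Dia r). Evaluate φ at each world:
  w0 (successors {w0}): φ is true.
  w1 (successors {w1}): φ is true.
  w2 (successors {w2}): φ is true.
  w3 (successors {w3, w5}): φ is true.
  w4 (successors {w4, w6}): φ is true.
  w5 (successors {w5}): φ is true.
  w6 (successors {w6}): φ is true.
For instance, at w5:
  At w5: Box p is true, p -> Box not Dia r is false, so Box p or (p -> Box not Dia r) is true.
    At w5: Box p requires p at every successor {w5}.
      At w5: p is true.
    So Box p is true at w5.
    At w5: p is true, Box not Dia r is false, so p -> Box not Dia r is false.
      At w5: Box not Dia r requires not Dia r at every successor {w5}.
        not Dia r fails at w5, so Box not Dia r is false at w5.

Yes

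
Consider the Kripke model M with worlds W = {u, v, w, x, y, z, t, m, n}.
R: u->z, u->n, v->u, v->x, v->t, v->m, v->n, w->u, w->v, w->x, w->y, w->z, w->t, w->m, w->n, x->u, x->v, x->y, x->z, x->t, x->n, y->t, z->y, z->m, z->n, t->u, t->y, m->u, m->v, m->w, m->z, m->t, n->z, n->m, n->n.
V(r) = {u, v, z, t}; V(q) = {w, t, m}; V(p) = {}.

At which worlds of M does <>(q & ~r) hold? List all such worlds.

v, w, z, m, n

Let φ = <>(q & ~r). Evaluate φ at each world:
  u (successors {z, n}): φ is false.
  v (successors {u, x, t, m, n}): φ is true.
  w (successors {u, v, x, y, z, t, m, n}): φ is true.
  x (successors {u, v, y, z, t, n}): φ is false.
  y (successors {t}): φ is false.
  z (successors {y, m, n}): φ is true.
  t (successors {u, y}): φ is false.
  m (successors {u, v, w, z, t}): φ is true.
  n (successors {z, m, n}): φ is true.
For instance, at t:
  At t: <>(q & ~r) requires q & ~r at some successor in {u, y}.
    At u: q & ~r is false.
    At y: q & ~r is false.
  So <>(q & ~r) is false at t.
Satisfying worlds: {v, w, z, m, n}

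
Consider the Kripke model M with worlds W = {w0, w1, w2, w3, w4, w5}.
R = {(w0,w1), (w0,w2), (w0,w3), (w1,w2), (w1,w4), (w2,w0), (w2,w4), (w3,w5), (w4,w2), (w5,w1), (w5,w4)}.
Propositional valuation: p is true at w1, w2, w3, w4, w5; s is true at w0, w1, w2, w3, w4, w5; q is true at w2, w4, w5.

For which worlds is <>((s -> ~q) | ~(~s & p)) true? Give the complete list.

w0, w1, w2, w3, w4, w5

Let φ = <>((s -> ~q) | ~(~s & p)). Evaluate φ at each world:
  w0 (successors {w1, w2, w3}): φ is true.
  w1 (successors {w2, w4}): φ is true.
  w2 (successors {w0, w4}): φ is true.
  w3 (successors {w5}): φ is true.
  w4 (successors {w2}): φ is true.
  w5 (successors {w1, w4}): φ is true.
For instance, at w4:
  At w4: <>((s -> ~q) | ~(~s & p)) requires (s -> ~q) | ~(~s & p) at some successor in {w2}.
    (s -> ~q) | ~(~s & p) holds at w2, so <>((s -> ~q) | ~(~s & p)) is true at w4.
Satisfying worlds: {w0, w1, w2, w3, w4, w5}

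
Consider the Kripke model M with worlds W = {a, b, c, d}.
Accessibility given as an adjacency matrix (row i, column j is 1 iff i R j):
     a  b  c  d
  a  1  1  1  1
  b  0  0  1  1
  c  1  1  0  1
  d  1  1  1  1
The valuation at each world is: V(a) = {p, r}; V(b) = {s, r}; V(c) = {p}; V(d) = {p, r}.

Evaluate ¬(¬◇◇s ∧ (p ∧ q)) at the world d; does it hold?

Yes

At d: ¬◇◇s ∧ (p ∧ q) is false, so ¬(¬◇◇s ∧ (p ∧ q)) is true.
  At d: ¬◇◇s is false, p ∧ q is false, so ¬◇◇s ∧ (p ∧ q) is false.
    At d: ◇◇s is true, so ¬◇◇s is false.
      At d: ◇◇s requires ◇s at some successor in {a, b, c, d}.
        ◇s holds at a, so ◇◇s is true at d.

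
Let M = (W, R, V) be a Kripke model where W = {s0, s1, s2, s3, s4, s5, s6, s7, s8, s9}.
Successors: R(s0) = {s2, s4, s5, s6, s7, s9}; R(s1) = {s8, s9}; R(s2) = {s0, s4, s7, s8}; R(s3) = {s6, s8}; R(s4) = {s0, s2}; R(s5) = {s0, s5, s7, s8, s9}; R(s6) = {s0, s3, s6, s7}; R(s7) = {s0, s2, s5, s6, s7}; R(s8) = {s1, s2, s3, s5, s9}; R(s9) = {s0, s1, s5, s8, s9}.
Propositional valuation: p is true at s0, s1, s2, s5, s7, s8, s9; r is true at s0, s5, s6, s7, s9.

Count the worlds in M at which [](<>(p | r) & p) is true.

4

Let φ = [](<>(p | r) & p). Evaluate φ at each world:
  s0 (successors {s2, s4, s5, s6, s7, s9}): φ is false.
  s1 (successors {s8, s9}): φ is true.
  s2 (successors {s0, s4, s7, s8}): φ is false.
  s3 (successors {s6, s8}): φ is false.
  s4 (successors {s0, s2}): φ is true.
  s5 (successors {s0, s5, s7, s8, s9}): φ is true.
  s6 (successors {s0, s3, s6, s7}): φ is false.
  s7 (successors {s0, s2, s5, s6, s7}): φ is false.
  s8 (successors {s1, s2, s3, s5, s9}): φ is false.
  s9 (successors {s0, s1, s5, s8, s9}): φ is true.
For instance, at s9:
  At s9: [](<>(p | r) & p) requires <>(p | r) & p at every successor {s0, s1, s5, s8, s9}.
    At s0: <>(p | r) & p is true.
    At s1: <>(p | r) & p is true.
    At s5: <>(p | r) & p is true.
    At s8: <>(p | r) & p is true.
    At s9: <>(p | r) & p is true.
  So [](<>(p | r) & p) is true at s9.
Satisfying worlds: {s1, s4, s5, s9}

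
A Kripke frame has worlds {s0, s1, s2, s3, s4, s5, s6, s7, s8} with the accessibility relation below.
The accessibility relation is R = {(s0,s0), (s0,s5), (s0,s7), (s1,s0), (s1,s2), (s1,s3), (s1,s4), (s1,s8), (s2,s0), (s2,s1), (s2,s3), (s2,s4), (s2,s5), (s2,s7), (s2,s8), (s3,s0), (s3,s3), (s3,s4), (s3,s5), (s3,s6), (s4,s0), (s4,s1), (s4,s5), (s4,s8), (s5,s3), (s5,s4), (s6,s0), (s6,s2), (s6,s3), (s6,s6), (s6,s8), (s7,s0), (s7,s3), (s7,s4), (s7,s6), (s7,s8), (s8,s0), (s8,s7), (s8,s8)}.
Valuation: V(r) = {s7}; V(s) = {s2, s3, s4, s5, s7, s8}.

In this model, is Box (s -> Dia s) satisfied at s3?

At s3: Box (s -> Dia s) requires s -> Dia s at every successor {s0, s3, s4, s5, s6}.
  At s0: s -> Dia s is true.
  At s3: s -> Dia s is true.
  At s4: s -> Dia s is true.
  At s5: s -> Dia s is true.
  At s6: s -> Dia s is true.
So Box (s -> Dia s) is true at s3.

Yes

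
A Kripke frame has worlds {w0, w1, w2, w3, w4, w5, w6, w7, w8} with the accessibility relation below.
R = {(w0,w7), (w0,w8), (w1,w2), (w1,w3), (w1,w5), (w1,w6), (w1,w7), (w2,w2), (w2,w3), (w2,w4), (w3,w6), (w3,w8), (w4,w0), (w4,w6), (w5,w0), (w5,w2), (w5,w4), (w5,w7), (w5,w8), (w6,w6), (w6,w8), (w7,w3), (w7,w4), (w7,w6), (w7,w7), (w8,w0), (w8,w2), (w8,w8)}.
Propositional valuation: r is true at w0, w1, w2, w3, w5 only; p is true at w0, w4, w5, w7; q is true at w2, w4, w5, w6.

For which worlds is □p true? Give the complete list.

none

Recall that □ψ holds at a world iff ψ holds at every accessible world, and ◇ψ holds iff ψ holds at some accessible world.
Let φ = □p. Evaluate φ at each world:
  w0 (successors {w7, w8}): φ is false.
  w1 (successors {w2, w3, w5, w6, w7}): φ is false.
  w2 (successors {w2, w3, w4}): φ is false.
  w3 (successors {w6, w8}): φ is false.
  w4 (successors {w0, w6}): φ is false.
  w5 (successors {w0, w2, w4, w7, w8}): φ is false.
  w6 (successors {w6, w8}): φ is false.
  w7 (successors {w3, w4, w6, w7}): φ is false.
  w8 (successors {w0, w2, w8}): φ is false.
For instance, at w5:
  At w5: □p requires p at every successor {w0, w2, w4, w7, w8}.
    p fails at w2, so □p is false at w5.
Satisfying worlds: none.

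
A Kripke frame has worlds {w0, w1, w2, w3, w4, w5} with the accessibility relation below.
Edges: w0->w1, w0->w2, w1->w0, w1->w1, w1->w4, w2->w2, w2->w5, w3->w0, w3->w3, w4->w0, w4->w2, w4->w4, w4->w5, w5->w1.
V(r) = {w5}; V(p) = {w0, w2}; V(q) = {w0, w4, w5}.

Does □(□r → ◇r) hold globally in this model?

Let φ = □(□r → ◇r). Evaluate φ at each world:
  w0 (successors {w1, w2}): φ is true.
  w1 (successors {w0, w1, w4}): φ is true.
  w2 (successors {w2, w5}): φ is true.
  w3 (successors {w0, w3}): φ is true.
  w4 (successors {w0, w2, w4, w5}): φ is true.
  w5 (successors {w1}): φ is true.
For instance, at w3:
  At w3: □(□r → ◇r) requires □r → ◇r at every successor {w0, w3}.
      At w0: □r is false, ◇r is false, so □r → ◇r is true.
      At w3: □r is false, ◇r is false, so □r → ◇r is true.
  So □(□r → ◇r) is true at w3.

Yes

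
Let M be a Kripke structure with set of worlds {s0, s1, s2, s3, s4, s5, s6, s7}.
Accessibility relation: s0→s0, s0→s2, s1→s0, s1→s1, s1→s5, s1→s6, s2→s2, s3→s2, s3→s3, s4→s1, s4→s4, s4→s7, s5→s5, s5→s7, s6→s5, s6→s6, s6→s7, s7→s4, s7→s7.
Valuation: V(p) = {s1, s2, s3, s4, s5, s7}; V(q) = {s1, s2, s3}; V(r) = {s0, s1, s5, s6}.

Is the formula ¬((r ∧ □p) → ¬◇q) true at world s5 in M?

No

At s5: (r ∧ □p) → ¬◇q is true, so ¬((r ∧ □p) → ¬◇q) is false.
  At s5: r ∧ □p is true, ¬◇q is true, so (r ∧ □p) → ¬◇q is true.
    At s5: r is true, □p is true, so r ∧ □p is true.
      At s5: □p requires p at every successor {s5, s7}.
        At s5: p is true.
        At s7: p is true.
      So □p is true at s5.
    At s5: ◇q is false, so ¬◇q is true.
      At s5: ◇q requires q at some successor in {s5, s7}.
        At s5: q is false.
        At s7: q is false.
      So ◇q is false at s5.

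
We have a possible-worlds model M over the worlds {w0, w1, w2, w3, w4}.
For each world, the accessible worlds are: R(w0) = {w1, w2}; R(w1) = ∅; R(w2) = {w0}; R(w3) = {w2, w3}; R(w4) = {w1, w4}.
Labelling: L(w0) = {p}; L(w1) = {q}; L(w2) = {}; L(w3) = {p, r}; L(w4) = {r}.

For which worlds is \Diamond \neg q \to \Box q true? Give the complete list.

Let φ = \Diamond \neg q \to \Box q. Evaluate φ at each world:
  w0 (successors {w1, w2}): φ is false.
  w1 (successors ∅): φ is true.
  w2 (successors {w0}): φ is false.
  w3 (successors {w2, w3}): φ is false.
  w4 (successors {w1, w4}): φ is false.
For instance, at w3:
  At w3: \Diamond \neg q is true, \Box q is false, so \Diamond \neg q \to \Box q is false.
    At w3: \Diamond \neg q requires \neg q at some successor in {w2, w3}.
      \neg q holds at w2, so \Diamond \neg q is true at w3.
    At w3: \Box q requires q at every successor {w2, w3}.
      q fails at w2, so \Box q is false at w3.
Satisfying worlds: {w1}

w1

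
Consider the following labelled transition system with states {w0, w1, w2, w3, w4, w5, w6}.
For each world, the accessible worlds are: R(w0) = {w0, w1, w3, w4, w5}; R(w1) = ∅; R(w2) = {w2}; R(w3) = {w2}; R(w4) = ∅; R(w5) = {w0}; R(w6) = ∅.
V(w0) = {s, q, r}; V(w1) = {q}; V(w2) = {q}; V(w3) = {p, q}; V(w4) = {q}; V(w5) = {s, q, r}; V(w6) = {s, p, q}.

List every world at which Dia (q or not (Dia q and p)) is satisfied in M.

w0, w2, w3, w5

Recall that Dia ψ holds at a world iff ψ holds at some accessible world.
Let φ = Dia (q or not (Dia q and p)). Evaluate φ at each world:
  w0 (successors {w0, w1, w3, w4, w5}): φ is true.
  w1 (successors ∅): φ is false.
  w2 (successors {w2}): φ is true.
  w3 (successors {w2}): φ is true.
  w4 (successors ∅): φ is false.
  w5 (successors {w0}): φ is true.
  w6 (successors ∅): φ is false.
For instance, at w3:
  At w3: Dia (q or not (Dia q and p)) requires q or not (Dia q and p) at some successor in {w2}.
    q or not (Dia q and p) holds at w2, so Dia (q or not (Dia q and p)) is true at w3.
      At w2: q is true, not (Dia q and p) is true, so q or not (Dia q and p) is true.
Satisfying worlds: {w0, w2, w3, w5}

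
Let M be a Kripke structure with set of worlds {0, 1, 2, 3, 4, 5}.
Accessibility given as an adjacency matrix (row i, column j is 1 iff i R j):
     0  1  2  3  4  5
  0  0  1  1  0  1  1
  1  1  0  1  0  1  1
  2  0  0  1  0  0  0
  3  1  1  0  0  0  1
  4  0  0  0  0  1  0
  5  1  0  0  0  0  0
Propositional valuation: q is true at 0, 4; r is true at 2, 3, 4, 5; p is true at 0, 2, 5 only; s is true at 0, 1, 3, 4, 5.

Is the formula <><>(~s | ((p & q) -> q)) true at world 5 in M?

Yes

At 5: <><>(~s | ((p & q) -> q)) requires <>(~s | ((p & q) -> q)) at some successor in {0}.
  <>(~s | ((p & q) -> q)) holds at 0, so <><>(~s | ((p & q) -> q)) is true at 5.
    At 0: <>(~s | ((p & q) -> q)) requires ~s | ((p & q) -> q) at some successor in {1, 2, 4, 5}.
      ~s | ((p & q) -> q) holds at 1, so <>(~s | ((p & q) -> q)) is true at 0.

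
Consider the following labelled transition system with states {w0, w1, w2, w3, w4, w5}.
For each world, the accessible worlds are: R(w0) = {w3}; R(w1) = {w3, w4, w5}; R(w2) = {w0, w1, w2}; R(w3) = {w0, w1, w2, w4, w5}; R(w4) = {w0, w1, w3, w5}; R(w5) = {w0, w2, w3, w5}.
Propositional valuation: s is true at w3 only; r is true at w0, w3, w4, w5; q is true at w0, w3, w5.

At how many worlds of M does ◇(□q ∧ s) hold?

0

Let φ = ◇(□q ∧ s). Evaluate φ at each world:
  w0 (successors {w3}): φ is false.
  w1 (successors {w3, w4, w5}): φ is false.
  w2 (successors {w0, w1, w2}): φ is false.
  w3 (successors {w0, w1, w2, w4, w5}): φ is false.
  w4 (successors {w0, w1, w3, w5}): φ is false.
  w5 (successors {w0, w2, w3, w5}): φ is false.
For instance, at w5:
  At w5: ◇(□q ∧ s) requires □q ∧ s at some successor in {w0, w2, w3, w5}.
    At w0: □q ∧ s is false.
    At w2: □q ∧ s is false.
    At w3: □q ∧ s is false.
    At w5: □q ∧ s is false.
  So ◇(□q ∧ s) is false at w5.
Satisfying worlds: none.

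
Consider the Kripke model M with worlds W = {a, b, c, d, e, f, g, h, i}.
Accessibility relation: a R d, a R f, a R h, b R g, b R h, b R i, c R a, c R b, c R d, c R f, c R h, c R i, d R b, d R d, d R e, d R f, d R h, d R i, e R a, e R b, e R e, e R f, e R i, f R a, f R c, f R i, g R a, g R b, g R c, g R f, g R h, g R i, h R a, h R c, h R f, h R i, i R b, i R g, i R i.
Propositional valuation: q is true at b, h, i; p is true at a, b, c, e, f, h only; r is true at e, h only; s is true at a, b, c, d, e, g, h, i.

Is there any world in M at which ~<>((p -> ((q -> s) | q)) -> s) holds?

Let φ = ~<>((p -> ((q -> s) | q)) -> s). Evaluate φ at each world:
  a (successors {d, f, h}): φ is false.
  b (successors {g, h, i}): φ is false.
  c (successors {a, b, d, f, h, i}): φ is false.
  d (successors {b, d, e, f, h, i}): φ is false.
  e (successors {a, b, e, f, i}): φ is false.
  f (successors {a, c, i}): φ is false.
  g (successors {a, b, c, f, h, i}): φ is false.
  h (successors {a, c, f, i}): φ is false.
  i (successors {b, g, i}): φ is false.
For instance, at b:
  At b: <>((p -> ((q -> s) | q)) -> s) is true, so ~<>((p -> ((q -> s) | q)) -> s) is false.
    At b: <>((p -> ((q -> s) | q)) -> s) requires (p -> ((q -> s) | q)) -> s at some successor in {g, h, i}.
      (p -> ((q -> s) | q)) -> s holds at g, so <>((p -> ((q -> s) | q)) -> s) is true at b.

No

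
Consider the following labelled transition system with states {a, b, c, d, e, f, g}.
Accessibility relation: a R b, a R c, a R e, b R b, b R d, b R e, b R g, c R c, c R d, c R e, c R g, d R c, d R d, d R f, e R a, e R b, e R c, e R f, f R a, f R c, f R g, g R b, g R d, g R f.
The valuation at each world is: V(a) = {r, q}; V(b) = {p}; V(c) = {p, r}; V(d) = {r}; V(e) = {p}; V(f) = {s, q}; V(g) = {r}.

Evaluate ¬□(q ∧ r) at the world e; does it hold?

At e: □(q ∧ r) is false, so ¬□(q ∧ r) is true.
  At e: □(q ∧ r) requires q ∧ r at every successor {a, b, c, f}.
    q ∧ r fails at b, so □(q ∧ r) is false at e.

Yes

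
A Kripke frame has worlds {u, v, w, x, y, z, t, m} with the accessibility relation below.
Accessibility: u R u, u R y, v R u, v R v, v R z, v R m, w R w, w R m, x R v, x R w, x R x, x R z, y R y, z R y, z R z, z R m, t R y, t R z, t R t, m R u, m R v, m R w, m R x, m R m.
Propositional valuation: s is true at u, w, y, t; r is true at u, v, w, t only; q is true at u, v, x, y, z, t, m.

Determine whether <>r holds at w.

At w: <>r requires r at some successor in {w, m}.
  r holds at w, so <>r is true at w.

Yes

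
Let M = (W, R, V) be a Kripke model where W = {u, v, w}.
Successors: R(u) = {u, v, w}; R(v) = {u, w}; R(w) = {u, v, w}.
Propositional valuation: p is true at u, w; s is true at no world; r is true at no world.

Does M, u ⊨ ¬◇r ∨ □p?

Yes

At u: ¬◇r is true, □p is false, so ¬◇r ∨ □p is true.
  At u: ◇r is false, so ¬◇r is true.
    At u: ◇r requires r at some successor in {u, v, w}.
      At u: r is false.
      At v: r is false.
      At w: r is false.
    So ◇r is false at u.
  At u: □p requires p at every successor {u, v, w}.
    p fails at v, so □p is false at u.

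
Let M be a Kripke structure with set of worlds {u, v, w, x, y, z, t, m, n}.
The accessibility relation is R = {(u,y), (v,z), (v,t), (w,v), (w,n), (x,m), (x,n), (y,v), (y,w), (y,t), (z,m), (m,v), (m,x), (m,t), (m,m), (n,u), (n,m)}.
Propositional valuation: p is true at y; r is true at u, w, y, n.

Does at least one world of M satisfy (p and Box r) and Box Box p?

Recall that Box ψ holds at a world iff ψ holds at every accessible world, and Dia ψ holds iff ψ holds at some accessible world.
Let φ = (p and Box r) and Box Box p. Evaluate φ at each world:
  u (successors {y}): φ is false.
  v (successors {z, t}): φ is false.
  w (successors {v, n}): φ is false.
  x (successors {m, n}): φ is false.
  y (successors {v, w, t}): φ is false.
  z (successors {m}): φ is false.
  t (successors ∅): φ is false.
  m (successors {v, x, t, m}): φ is false.
  n (successors {u, m}): φ is false.
For instance, at u:
  At u: p and Box r is false, Box Box p is false, so (p and Box r) and Box Box p is false.
    At u: p is false, Box r is true, so p and Box r is false.
      At u: Box r requires r at every successor {y}.
        At y: r is true.
      So Box r is true at u.
    At u: Box Box p requires Box p at every successor {y}.
      Box p fails at y, so Box Box p is false at u.

No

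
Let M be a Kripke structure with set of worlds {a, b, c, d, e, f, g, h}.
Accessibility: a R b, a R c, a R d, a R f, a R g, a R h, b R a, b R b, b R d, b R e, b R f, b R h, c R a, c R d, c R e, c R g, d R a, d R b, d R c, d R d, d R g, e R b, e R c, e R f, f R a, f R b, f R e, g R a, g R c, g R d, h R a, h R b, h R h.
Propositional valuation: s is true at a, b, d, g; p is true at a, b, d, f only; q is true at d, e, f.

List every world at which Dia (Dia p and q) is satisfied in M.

Recall that Dia ψ holds at a world iff ψ holds at some accessible world.
Let φ = Dia (Dia p and q). Evaluate φ at each world:
  a (successors {b, c, d, f, g, h}): φ is true.
  b (successors {a, b, d, e, f, h}): φ is true.
  c (successors {a, d, e, g}): φ is true.
  d (successors {a, b, c, d, g}): φ is true.
  e (successors {b, c, f}): φ is true.
  f (successors {a, b, e}): φ is true.
  g (successors {a, c, d}): φ is true.
  h (successors {a, b, h}): φ is false.
For instance, at a:
  At a: Dia (Dia p and q) requires Dia p and q at some successor in {b, c, d, f, g, h}.
    Dia p and q holds at d, so Dia (Dia p and q) is true at a.
      At d: Dia p is true, q is true, so Dia p and q is true.
Satisfying worlds: {a, b, c, d, e, f, g}

a, b, c, d, e, f, g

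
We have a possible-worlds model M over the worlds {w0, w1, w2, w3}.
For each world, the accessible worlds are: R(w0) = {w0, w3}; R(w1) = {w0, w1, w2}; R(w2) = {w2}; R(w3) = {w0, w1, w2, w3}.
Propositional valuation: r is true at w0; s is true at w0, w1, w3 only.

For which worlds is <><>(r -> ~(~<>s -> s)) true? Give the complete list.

Recall that <>ψ holds at a world iff ψ holds at some accessible world.
Let φ = <><>(r -> ~(~<>s -> s)). Evaluate φ at each world:
  w0 (successors {w0, w3}): φ is true.
  w1 (successors {w0, w1, w2}): φ is true.
  w2 (successors {w2}): φ is true.
  w3 (successors {w0, w1, w2, w3}): φ is true.
For instance, at w0:
  At w0: <><>(r -> ~(~<>s -> s)) requires <>(r -> ~(~<>s -> s)) at some successor in {w0, w3}.
    <>(r -> ~(~<>s -> s)) holds at w0, so <><>(r -> ~(~<>s -> s)) is true at w0.
      At w0: <>(r -> ~(~<>s -> s)) requires r -> ~(~<>s -> s) at some successor in {w0, w3}.
        r -> ~(~<>s -> s) holds at w3, so <>(r -> ~(~<>s -> s)) is true at w0.
Satisfying worlds: {w0, w1, w2, w3}

w0, w1, w2, w3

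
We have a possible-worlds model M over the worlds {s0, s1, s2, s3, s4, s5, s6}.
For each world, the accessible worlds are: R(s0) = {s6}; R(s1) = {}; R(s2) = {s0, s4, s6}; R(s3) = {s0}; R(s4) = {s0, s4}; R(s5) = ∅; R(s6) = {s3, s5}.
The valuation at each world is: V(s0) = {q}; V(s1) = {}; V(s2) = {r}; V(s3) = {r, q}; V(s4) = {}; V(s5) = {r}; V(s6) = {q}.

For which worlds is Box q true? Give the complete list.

Let φ = Box q. Evaluate φ at each world:
  s0 (successors {s6}): φ is true.
  s1 (successors ∅): φ is true.
  s2 (successors {s0, s4, s6}): φ is false.
  s3 (successors {s0}): φ is true.
  s4 (successors {s0, s4}): φ is false.
  s5 (successors ∅): φ is true.
  s6 (successors {s3, s5}): φ is false.
For instance, at s6:
  At s6: Box q requires q at every successor {s3, s5}.
    q fails at s5, so Box q is false at s6.
Satisfying worlds: {s0, s1, s3, s5}

s0, s1, s3, s5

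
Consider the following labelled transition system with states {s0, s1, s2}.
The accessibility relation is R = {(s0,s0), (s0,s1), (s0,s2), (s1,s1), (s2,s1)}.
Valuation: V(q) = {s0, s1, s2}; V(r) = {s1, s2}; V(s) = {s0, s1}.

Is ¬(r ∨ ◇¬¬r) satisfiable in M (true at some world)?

No

Recall that ◇ψ holds at a world iff ψ holds at some accessible world.
Let φ = ¬(r ∨ ◇¬¬r). Evaluate φ at each world:
  s0 (successors {s0, s1, s2}): φ is false.
  s1 (successors {s1}): φ is false.
  s2 (successors {s1}): φ is false.
For instance, at s1:
  At s1: r ∨ ◇¬¬r is true, so ¬(r ∨ ◇¬¬r) is false.
    At s1: r is true, ◇¬¬r is true, so r ∨ ◇¬¬r is true.
      At s1: ◇¬¬r requires ¬¬r at some successor in {s1}.
        ¬¬r holds at s1, so ◇¬¬r is true at s1.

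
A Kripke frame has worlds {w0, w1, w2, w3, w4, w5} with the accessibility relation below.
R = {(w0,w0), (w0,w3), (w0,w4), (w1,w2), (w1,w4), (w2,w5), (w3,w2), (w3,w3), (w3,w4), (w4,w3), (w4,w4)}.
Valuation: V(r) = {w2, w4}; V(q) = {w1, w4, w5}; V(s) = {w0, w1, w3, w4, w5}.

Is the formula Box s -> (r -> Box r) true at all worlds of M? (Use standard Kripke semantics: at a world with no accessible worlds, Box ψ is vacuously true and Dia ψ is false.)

Let φ = Box s -> (r -> Box r). Evaluate φ at each world:
  w0 (successors {w0, w3, w4}): φ is true.
  w1 (successors {w2, w4}): φ is true.
  w2 (successors {w5}): φ is false.
  w3 (successors {w2, w3, w4}): φ is true.
  w4 (successors {w3, w4}): φ is false.
  w5 (successors ∅): φ is true.
Detail at w2 (counterexample):
  At w2: Box s is true, r -> Box r is false, so Box s -> (r -> Box r) is false.
    At w2: Box s requires s at every successor {w5}.
      At w5: s is true.
    So Box s is true at w2.
    At w2: r is true, Box r is false, so r -> Box r is false.
      At w2: Box r requires r at every successor {w5}.
        r fails at w5, so Box r is false at w2.

No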